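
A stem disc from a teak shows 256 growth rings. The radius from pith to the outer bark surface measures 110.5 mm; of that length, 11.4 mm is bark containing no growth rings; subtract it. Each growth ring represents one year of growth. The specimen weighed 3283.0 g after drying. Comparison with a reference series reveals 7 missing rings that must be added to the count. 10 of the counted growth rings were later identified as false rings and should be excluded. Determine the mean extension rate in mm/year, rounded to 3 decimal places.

Correcting the raw count gives 256 − 10 + 7 = 253 true growth rings.
The growth record spans 110.5 − 11.4 = 99.1 mm.
Mean rate = 99.1 mm / 253 years ≈ 0.392 mm/year.

0.392 mm/year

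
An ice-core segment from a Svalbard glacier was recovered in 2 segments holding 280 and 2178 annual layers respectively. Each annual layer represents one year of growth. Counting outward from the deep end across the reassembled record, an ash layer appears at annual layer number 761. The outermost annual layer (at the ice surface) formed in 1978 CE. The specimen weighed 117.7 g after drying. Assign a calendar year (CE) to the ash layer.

281 CE

Total annual layers = 280 + 2178 = 2458.
The ash layer sits at annual layer 761 from the deep end, so 2458 − 761 = 1697 annual layers formed after it.
The annual layer at the ice surface is 1978 CE, so the ash layer dates to 1978 − 1697 = 281 CE.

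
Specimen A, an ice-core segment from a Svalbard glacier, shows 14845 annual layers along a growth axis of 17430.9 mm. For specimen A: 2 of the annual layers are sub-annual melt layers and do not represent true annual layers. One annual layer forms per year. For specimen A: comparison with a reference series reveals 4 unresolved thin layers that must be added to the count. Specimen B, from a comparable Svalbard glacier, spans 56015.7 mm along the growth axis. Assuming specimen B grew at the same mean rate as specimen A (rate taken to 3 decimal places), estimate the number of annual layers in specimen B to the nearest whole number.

Specimen A: correcting the raw count gives 14845 − 2 + 4 = 14847 true annual layers.
A: Extension rate ≈ 17430.9 / 14847 = 1.174 mm/yr.
B spans 56015.7 / 1.174 = 47713.54 years ≈ 47714 annual layers.

47714 annual layers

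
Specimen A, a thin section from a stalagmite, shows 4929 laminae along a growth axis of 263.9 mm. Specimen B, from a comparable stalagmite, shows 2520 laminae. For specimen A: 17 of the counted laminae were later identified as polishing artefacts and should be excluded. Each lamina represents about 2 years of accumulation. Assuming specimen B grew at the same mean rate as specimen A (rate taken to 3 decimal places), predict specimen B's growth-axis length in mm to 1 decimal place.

136.1 mm

Specimen A: after corrections the count is 4929 − 17 = 4912 laminae.
Specimen A: multiplying by 2 years per lamina: 4912 × 2 = 9824 years.
A: Extension rate ≈ 263.9 / 9824 = 0.027 mm/yr.
Specimen B: 2520 laminae at 2 years each span 2520 × 2 = 5040 years. For B, 0.027 mm/year × 5040 years = 136.1 mm.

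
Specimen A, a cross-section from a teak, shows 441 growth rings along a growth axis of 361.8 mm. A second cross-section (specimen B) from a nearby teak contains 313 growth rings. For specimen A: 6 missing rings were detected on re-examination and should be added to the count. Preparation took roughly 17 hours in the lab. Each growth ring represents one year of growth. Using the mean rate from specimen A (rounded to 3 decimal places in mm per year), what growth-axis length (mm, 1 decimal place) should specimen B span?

Specimen A: correcting the raw count gives 441 + 6 = 447 true growth rings.
A: Mean rate = 361.8 mm / 447 years ≈ 0.809 mm/year.
B's length ≈ 0.809 × 313 = 253.2 mm.

253.2 mm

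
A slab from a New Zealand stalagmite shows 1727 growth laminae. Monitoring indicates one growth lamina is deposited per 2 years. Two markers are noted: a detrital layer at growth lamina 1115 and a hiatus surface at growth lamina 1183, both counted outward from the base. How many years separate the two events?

Separation: 1183 − 1115 = 68 growth laminae.
At 2 years per growth lamina, 68 × 2 = 136 years.

136 years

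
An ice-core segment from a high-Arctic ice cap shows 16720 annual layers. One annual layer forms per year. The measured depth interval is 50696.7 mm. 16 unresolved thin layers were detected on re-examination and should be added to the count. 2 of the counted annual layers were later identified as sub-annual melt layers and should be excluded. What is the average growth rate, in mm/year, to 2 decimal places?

True annual layer count = 16720 − 2 + 16 = 16734.
Extension rate ≈ 50696.7 / 16734 = 3.03 mm/year.

3.03 mm/year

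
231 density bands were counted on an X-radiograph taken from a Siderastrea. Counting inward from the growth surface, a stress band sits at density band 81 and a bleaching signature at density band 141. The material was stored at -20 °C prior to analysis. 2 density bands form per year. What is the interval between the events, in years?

30 years

141 − 81 = 60 density bands lie between the two events.
With 2 density bands per year, 60 / 2 = 30 years.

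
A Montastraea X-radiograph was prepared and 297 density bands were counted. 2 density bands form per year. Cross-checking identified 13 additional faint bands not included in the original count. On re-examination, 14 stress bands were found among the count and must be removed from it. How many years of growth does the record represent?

True density band count = 297 − 14 + 13 = 296.
Dividing by 2 density bands per year: 296 / 2 = 148 years.

148 years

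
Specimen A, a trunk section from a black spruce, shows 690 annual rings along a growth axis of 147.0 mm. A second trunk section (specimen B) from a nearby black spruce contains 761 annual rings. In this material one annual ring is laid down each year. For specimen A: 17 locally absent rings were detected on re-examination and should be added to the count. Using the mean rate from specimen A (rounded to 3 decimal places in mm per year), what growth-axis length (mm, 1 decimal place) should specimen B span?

158.3 mm

Specimen A: correcting the raw count gives 690 + 17 = 707 true annual rings.
A: Extension rate ≈ 147.0 / 707 = 0.208 mm per year.
For B, 0.208 mm/year × 761 years = 158.3 mm.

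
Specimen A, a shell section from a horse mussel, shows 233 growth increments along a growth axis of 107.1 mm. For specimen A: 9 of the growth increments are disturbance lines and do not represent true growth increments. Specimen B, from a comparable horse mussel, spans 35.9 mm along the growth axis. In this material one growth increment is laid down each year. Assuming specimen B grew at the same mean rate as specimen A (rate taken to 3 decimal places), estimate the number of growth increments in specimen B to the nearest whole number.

Specimen A: after corrections the count is 233 − 9 = 224 growth increments.
A: Mean rate = 107.1 mm / 224 years ≈ 0.478 mm/year.
Specimen B: 35.9 mm / 0.478 mm per year = 75.10 years ≈ 75 growth increments.

75 growth increments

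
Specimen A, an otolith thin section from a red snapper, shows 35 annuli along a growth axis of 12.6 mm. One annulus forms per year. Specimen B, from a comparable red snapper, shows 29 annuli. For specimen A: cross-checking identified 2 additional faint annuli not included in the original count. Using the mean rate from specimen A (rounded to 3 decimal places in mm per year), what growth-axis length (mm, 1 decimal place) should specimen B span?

Specimen A: adjusted count: 35 + 2 = 37 annuli.
A: Mean rate = 12.6 mm / 37 years ≈ 0.341 mm/yr.
Length of B = 0.341 × 29 = 9.9 mm.

9.9 mm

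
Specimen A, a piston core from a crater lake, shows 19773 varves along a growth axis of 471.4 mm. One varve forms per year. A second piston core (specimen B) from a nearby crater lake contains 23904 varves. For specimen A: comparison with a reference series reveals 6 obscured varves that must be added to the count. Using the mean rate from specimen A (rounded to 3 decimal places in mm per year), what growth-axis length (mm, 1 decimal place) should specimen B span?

Specimen A: after corrections the count is 19773 + 6 = 19779 varves.
A: Mean rate = 471.4 mm / 19779 years ≈ 0.024 mm/yr.
Length of B = 0.024 × 23904 = 573.7 mm.

573.7 mm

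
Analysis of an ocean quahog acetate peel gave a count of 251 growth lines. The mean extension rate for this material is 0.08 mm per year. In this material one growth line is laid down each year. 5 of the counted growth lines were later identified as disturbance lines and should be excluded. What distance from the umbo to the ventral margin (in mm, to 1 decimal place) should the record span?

True growth line count = 251 − 5 = 246.
Length ≈ 0.08 × 246 = 19.7 mm.

19.7 mm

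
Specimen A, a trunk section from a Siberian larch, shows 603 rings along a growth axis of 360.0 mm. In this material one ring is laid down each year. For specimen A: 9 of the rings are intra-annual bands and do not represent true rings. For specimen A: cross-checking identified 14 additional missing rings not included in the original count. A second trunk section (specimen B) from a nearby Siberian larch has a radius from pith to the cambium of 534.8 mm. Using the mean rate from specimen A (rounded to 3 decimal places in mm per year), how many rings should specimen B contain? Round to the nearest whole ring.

903 rings

Specimen A: adjusted count: 603 − 9 + 14 = 608 rings.
A: 360.0 mm over 608 years gives 360.0 / 608 ≈ 0.592 mm per year.
For B, 534.8 / 0.592 = 903.38 years ≈ 903 rings.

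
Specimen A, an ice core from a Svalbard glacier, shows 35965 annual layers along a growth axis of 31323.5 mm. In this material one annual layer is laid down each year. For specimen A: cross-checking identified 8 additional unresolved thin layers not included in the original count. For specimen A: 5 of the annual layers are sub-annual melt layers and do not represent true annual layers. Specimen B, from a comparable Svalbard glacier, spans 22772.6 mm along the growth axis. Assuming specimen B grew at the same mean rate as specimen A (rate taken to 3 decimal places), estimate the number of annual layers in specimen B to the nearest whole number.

Specimen A: after corrections the count is 35965 − 5 + 8 = 35968 annual layers.
A: Mean rate = 31323.5 mm / 35968 years ≈ 0.871 mm/yr.
B spans 22772.6 / 0.871 = 26145.35 years ≈ 26145 annual layers.

26145 annual layers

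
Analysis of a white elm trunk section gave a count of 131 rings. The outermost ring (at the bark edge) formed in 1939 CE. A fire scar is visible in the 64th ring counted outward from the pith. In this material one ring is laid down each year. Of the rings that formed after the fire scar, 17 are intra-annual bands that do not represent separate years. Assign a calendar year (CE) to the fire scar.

1889 CE

The fire scar sits at ring 64 from the pith, so 131 − 64 = 67 rings formed after it.
Excluding 17 false rings: 67 − 17 = 50.
Counting back 50 years from 1939 CE places the fire scar in 1939 − 50 = 1889 CE.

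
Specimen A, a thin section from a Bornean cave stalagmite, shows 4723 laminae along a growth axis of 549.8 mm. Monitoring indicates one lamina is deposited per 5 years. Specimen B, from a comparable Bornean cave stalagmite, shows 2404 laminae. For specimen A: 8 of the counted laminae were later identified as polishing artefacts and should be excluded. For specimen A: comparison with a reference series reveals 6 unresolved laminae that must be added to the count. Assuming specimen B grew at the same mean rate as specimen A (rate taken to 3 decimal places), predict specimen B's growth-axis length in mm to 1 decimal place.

276.5 mm

Specimen A: adjusted count: 4723 − 8 + 6 = 4721 laminae.
Specimen A: 4721 laminae at 5 years each span 4721 × 5 = 23605 years.
A: Mean rate = 549.8 mm / 23605 years ≈ 0.023 mm per year.
Specimen B: at 5 years per lamina, 2404 × 5 = 12020 years. Length of B = 0.023 × 12020 = 276.5 mm.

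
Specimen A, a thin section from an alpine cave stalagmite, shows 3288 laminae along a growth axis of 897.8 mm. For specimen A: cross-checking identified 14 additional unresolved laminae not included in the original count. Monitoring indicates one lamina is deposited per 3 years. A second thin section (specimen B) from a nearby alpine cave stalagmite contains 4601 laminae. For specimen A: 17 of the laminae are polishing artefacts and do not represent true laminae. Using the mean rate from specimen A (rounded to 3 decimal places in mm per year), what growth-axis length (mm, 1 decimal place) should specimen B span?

1256.1 mm

Specimen A: true lamina count = 3288 − 17 + 14 = 3285.
Specimen A: at 3 years per lamina, 3285 × 3 = 9855 years.
A: Extension rate ≈ 897.8 / 9855 = 0.091 mm/yr.
Specimen B: multiplying by 3 years per lamina: 4601 × 3 = 13803 years. For B, 0.091 mm/year × 13803 years = 1256.1 mm.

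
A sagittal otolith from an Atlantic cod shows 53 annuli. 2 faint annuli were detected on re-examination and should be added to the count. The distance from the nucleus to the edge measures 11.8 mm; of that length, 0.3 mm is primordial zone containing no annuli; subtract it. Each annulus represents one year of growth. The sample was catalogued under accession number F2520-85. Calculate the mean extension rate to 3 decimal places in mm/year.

0.209 mm/year

Adjusted count: 53 + 2 = 55 annuli.
Net length = 11.8 − 0.3 = 11.5 mm.
Extension rate ≈ 11.5 / 55 = 0.209 mm/year.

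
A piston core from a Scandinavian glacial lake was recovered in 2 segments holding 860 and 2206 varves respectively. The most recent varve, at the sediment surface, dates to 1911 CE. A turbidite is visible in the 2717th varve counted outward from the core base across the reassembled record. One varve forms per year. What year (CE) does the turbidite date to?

1562 CE

Total varves = 860 + 2206 = 3066.
3066 − 2717 = 349 varves lie beyond the turbidite toward the sediment surface.
Counting back 349 years from 1911 CE places the turbidite in 1911 − 349 = 1562 CE.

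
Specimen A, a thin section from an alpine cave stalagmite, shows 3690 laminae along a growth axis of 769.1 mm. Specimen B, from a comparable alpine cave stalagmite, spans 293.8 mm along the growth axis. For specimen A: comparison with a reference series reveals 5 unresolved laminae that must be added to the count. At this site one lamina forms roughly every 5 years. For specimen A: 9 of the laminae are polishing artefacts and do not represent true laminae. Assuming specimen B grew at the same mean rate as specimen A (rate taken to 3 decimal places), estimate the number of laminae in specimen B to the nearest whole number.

1399 laminae

Specimen A: adjusted count: 3690 − 9 + 5 = 3686 laminae.
Specimen A: multiplying by 5 years per lamina: 3686 × 5 = 18430 years.
A: 769.1 mm over 18430 years gives 769.1 / 18430 ≈ 0.042 mm per year.
B spans 293.8 / 0.042 = 6995.24 years; at 5 years per lamina that is 6995.24 / 5 ≈ 1399 laminae.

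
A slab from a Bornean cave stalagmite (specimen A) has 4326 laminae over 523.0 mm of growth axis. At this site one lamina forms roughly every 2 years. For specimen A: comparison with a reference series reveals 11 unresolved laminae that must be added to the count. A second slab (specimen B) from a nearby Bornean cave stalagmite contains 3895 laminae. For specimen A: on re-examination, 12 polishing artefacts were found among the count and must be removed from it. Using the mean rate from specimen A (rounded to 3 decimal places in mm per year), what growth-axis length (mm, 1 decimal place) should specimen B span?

467.4 mm

Specimen A: adjusted count: 4326 − 12 + 11 = 4325 laminae.
Specimen A: 4325 laminae at 2 years each span 4325 × 2 = 8650 years.
A: 523.0 mm over 8650 years gives 523.0 / 8650 ≈ 0.060 mm per year.
Specimen B: multiplying by 2 years per lamina: 3895 × 2 = 7790 years. B's length ≈ 0.060 × 7790 = 467.4 mm.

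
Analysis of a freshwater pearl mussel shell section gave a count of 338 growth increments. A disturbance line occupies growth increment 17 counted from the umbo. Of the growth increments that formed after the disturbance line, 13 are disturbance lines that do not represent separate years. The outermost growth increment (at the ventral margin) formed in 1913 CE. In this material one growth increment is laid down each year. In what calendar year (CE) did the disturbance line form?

The disturbance line sits at growth increment 17 from the umbo, so 338 − 17 = 321 growth increments formed after it.
Excluding 13 false growth increments: 321 − 13 = 308.
Counting back 308 years from 1913 CE places the disturbance line in 1913 − 308 = 1605 CE.

1605 CE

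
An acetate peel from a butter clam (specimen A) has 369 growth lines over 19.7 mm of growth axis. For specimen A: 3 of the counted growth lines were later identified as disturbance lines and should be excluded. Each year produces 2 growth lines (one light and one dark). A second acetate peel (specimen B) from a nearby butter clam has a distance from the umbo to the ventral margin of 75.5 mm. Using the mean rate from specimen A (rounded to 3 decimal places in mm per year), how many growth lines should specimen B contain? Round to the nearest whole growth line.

Specimen A: correcting the raw count gives 369 − 3 = 366 true growth lines.
Specimen A: 366 growth lines at 2 per year is 366 / 2 = 183 years.
A: Extension rate ≈ 19.7 / 183 = 0.108 mm per year.
For B, 75.5 / 0.108 = 699.07 years; at 2 growth lines per year that is 699.07 × 2 ≈ 1398 growth lines.

1398 growth lines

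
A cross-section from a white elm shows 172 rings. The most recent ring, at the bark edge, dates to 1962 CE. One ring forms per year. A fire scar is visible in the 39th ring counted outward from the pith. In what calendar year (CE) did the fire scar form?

1829 CE

172 − 39 = 133 rings lie beyond the fire scar toward the bark edge.
1962 − 133 = 1829 CE.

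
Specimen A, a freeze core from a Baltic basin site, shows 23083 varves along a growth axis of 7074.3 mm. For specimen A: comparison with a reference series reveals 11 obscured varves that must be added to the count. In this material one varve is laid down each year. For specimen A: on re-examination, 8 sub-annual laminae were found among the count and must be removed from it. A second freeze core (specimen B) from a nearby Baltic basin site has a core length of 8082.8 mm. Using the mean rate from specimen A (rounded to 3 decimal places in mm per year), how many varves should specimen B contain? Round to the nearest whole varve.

26414 varves

Specimen A: after corrections the count is 23083 − 8 + 11 = 23086 varves.
A: 7074.3 mm over 23086 years gives 7074.3 / 23086 ≈ 0.306 mm per year.
B spans 8082.8 / 0.306 = 26414.38 years ≈ 26414 varves.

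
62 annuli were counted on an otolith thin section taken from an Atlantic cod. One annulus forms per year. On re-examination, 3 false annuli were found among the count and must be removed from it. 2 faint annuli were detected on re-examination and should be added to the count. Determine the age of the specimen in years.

61 years

Adjusted count: 62 − 3 + 2 = 61 annuli.
At one annulus per year, that is 61 years.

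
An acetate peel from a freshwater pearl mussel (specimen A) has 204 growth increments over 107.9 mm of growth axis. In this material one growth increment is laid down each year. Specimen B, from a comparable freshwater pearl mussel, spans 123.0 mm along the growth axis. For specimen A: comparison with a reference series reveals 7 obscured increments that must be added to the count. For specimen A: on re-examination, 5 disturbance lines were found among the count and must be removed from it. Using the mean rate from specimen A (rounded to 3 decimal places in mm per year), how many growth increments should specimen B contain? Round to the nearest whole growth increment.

Specimen A: adjusted count: 204 − 5 + 7 = 206 growth increments.
A: Mean rate = 107.9 mm / 206 years ≈ 0.524 mm per year.
Specimen B: 123.0 mm / 0.524 mm per year = 234.73 years ≈ 235 growth increments.

235 growth increments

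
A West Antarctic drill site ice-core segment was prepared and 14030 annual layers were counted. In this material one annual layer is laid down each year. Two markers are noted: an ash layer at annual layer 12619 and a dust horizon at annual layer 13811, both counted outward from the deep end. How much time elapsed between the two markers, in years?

1192 yr

13811 − 12619 = 1192 annual layers lie between the two events.
At one annual layer per year, 1192 years elapsed between them.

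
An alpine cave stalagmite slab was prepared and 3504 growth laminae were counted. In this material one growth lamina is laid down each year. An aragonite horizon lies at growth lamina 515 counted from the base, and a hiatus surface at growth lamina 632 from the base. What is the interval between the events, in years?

117 years

632 − 515 = 117 growth laminae lie between the two events.
One growth lamina per year makes the interval 117 years.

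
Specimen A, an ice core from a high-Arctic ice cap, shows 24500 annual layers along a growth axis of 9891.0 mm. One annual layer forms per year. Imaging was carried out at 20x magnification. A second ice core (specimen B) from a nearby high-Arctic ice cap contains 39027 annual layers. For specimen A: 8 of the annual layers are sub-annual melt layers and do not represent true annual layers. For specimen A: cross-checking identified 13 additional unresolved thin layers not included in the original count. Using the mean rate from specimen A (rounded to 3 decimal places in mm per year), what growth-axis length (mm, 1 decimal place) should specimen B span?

Specimen A: after corrections the count is 24500 − 8 + 13 = 24505 annual layers.
A: Mean rate = 9891.0 mm / 24505 years ≈ 0.404 mm/year.
B's length ≈ 0.404 × 39027 = 15766.9 mm.

15766.9 mm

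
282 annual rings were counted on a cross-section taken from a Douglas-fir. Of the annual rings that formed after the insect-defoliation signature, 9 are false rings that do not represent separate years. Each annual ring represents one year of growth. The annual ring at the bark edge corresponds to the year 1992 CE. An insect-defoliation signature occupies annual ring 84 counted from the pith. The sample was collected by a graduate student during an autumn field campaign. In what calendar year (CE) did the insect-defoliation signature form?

282 − 84 = 198 annual rings lie beyond the insect-defoliation signature toward the bark edge.
Removing the 9 false annual rings leaves 198 − 9 = 189 true annual rings beyond the insect-defoliation signature.
The annual ring at the bark edge is 1992 CE, so the insect-defoliation signature dates to 1992 − 189 = 1803 CE.

1803 CE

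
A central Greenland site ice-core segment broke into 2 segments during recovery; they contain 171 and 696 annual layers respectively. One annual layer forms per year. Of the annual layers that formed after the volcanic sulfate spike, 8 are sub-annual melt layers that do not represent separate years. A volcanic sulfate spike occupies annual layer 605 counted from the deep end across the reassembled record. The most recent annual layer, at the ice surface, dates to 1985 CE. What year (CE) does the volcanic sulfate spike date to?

Total annual layers = 171 + 696 = 867.
Between annual layer 605 and the ice surface there are 867 − 605 = 262 annual layers.
Excluding 8 false annual layers: 262 − 8 = 254.
The annual layer at the ice surface is 1985 CE, so the volcanic sulfate spike dates to 1985 − 254 = 1731 CE.

1731 CE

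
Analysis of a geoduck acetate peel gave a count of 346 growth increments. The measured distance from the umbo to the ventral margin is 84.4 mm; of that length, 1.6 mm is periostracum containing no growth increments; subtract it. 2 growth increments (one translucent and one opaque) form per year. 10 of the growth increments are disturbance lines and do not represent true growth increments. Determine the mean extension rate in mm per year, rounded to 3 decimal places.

Correcting the raw count gives 346 − 10 = 336 true growth increments.
With 2 growth increments per year, 336 / 2 = 168 years.
Net length = 84.4 − 1.6 = 82.8 mm.
Mean rate = 82.8 mm / 168 years ≈ 0.493 mm per year.

0.493 mm per year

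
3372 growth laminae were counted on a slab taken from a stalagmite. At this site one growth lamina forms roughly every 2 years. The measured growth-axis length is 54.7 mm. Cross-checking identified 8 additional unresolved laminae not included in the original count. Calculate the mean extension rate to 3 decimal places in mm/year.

0.008 mm/year

True growth lamina count = 3372 + 8 = 3380.
At 2 years per growth lamina, 3380 × 2 = 6760 years.
54.7 mm over 6760 years gives 54.7 / 6760 ≈ 0.008 mm/year.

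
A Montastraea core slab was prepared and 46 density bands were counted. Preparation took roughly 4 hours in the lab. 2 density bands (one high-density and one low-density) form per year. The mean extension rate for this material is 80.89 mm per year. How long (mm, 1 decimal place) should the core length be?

Dividing by 2 density bands per year: 46 / 2 = 23 years.
Predicted length = 80.89 mm/year × 23 years = 1860.5 mm.

1860.5 mm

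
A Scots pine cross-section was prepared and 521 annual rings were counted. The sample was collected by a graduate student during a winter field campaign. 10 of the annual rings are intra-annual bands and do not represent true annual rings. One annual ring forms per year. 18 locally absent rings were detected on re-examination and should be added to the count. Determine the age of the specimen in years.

After corrections the count is 521 − 10 + 18 = 529 annual rings.
One annual ring per year makes the duration 529 years.

529 yr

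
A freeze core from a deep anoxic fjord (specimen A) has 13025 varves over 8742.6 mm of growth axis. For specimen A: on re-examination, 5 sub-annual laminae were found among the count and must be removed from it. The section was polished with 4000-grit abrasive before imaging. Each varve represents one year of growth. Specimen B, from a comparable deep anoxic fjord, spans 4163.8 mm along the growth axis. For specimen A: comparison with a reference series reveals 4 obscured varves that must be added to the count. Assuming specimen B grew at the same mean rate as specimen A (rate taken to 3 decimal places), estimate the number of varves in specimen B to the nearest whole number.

6205 varves

Specimen A: true varve count = 13025 − 5 + 4 = 13024.
A: Extension rate ≈ 8742.6 / 13024 = 0.671 mm per year.
B spans 4163.8 / 0.671 = 6205.37 years ≈ 6205 varves.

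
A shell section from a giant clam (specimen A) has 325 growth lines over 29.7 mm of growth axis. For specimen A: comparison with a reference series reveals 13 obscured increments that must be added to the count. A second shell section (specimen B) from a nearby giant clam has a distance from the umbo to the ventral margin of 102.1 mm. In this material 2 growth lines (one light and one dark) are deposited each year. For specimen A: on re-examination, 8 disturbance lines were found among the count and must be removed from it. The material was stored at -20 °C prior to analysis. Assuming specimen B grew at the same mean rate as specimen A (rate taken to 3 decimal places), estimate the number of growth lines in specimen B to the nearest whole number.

1134 growth lines

Specimen A: adjusted count: 325 − 8 + 13 = 330 growth lines.
Specimen A: 330 growth lines at 2 per year is 330 / 2 = 165 years.
A: 29.7 mm over 165 years gives 29.7 / 165 ≈ 0.180 mm/year.
B spans 102.1 / 0.180 = 567.22 years; at 2 growth lines per year that is 567.22 × 2 ≈ 1134 growth lines.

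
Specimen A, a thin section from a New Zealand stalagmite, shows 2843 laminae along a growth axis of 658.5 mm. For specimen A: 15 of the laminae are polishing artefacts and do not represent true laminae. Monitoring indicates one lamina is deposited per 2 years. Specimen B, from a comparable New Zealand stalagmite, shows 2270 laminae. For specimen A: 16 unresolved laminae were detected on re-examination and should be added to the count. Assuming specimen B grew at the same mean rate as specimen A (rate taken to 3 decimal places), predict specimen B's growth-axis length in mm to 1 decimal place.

Specimen A: adjusted count: 2843 − 15 + 16 = 2844 laminae.
Specimen A: 2844 laminae at 2 years each span 2844 × 2 = 5688 years.
A: Mean rate = 658.5 mm / 5688 years ≈ 0.116 mm per year.
Specimen B: at 2 years per lamina, 2270 × 2 = 4540 years. Length of B = 0.116 × 4540 = 526.6 mm.

526.6 mm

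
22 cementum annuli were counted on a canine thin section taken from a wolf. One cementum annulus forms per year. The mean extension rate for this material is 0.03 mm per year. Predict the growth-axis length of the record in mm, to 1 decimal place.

The record spans 22 years at 0.03 mm per year.
Predicted length = 0.03 mm/year × 22 years = 0.7 mm.

0.7 mm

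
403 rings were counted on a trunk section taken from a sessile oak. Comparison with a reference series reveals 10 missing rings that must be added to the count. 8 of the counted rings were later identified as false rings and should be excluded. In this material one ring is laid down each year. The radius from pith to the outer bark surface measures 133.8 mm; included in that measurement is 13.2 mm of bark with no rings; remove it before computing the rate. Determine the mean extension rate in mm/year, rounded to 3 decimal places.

0.298 mm/year

After corrections the count is 403 − 8 + 10 = 405 rings.
Removing the 13.2 mm offcut leaves 133.8 − 13.2 = 120.6 mm.
Extension rate ≈ 120.6 / 405 = 0.298 mm/year.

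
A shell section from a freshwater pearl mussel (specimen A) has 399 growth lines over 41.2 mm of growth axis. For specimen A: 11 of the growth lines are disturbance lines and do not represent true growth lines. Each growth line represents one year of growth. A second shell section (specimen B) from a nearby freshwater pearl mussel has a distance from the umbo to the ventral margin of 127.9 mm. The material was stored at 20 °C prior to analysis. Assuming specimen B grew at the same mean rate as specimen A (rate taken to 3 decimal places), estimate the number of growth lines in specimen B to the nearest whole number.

Specimen A: adjusted count: 399 − 11 = 388 growth lines.
A: 41.2 mm over 388 years gives 41.2 / 388 ≈ 0.106 mm/yr.
B spans 127.9 / 0.106 = 1206.60 years ≈ 1207 growth lines.

1207 growth lines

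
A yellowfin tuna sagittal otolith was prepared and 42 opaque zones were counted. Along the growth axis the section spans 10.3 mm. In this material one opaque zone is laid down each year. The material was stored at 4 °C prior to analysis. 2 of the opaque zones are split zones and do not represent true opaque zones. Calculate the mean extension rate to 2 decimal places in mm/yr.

0.26 mm/yr

Adjusted count: 42 − 2 = 40 opaque zones.
10.3 mm over 40 years gives 10.3 / 40 ≈ 0.26 mm/yr.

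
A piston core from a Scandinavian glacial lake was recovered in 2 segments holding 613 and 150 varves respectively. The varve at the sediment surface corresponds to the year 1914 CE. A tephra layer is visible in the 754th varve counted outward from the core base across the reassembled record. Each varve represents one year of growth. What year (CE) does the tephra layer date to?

1905 CE

Total varves = 613 + 150 = 763.
The tephra layer sits at varve 754 from the core base, so 763 − 754 = 9 varves formed after it.
Counting back 9 years from 1914 CE places the tephra layer in 1914 − 9 = 1905 CE.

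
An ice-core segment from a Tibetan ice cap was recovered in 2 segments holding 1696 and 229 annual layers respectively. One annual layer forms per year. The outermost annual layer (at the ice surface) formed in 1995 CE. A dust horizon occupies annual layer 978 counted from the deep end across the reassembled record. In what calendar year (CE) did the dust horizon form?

Total annual layers = 1696 + 229 = 1925.
Between annual layer 978 and the ice surface there are 1925 − 978 = 947 annual layers.
1995 − 947 = 1048 CE.

1048 CE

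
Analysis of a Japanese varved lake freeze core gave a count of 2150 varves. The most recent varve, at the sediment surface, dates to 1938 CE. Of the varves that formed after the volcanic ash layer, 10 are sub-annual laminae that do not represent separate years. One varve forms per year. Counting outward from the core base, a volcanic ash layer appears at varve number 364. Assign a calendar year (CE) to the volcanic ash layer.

162 CE

The volcanic ash layer sits at varve 364 from the core base, so 2150 − 364 = 1786 varves formed after it.
Excluding 10 false varves: 1786 − 10 = 1776.
Counting back 1776 years from 1938 CE places the volcanic ash layer in 1938 − 1776 = 162 CE.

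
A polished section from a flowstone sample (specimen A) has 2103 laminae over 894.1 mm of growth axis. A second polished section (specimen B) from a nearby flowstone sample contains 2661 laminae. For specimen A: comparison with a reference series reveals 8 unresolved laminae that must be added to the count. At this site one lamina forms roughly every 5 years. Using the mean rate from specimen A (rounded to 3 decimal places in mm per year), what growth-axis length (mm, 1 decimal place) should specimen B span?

1130.9 mm

Specimen A: after corrections the count is 2103 + 8 = 2111 laminae.
Specimen A: 2111 laminae at 5 years each span 2111 × 5 = 10555 years.
A: Extension rate ≈ 894.1 / 10555 = 0.085 mm/yr.
Specimen B: 2661 laminae at 5 years each span 2661 × 5 = 13305 years. B's length ≈ 0.085 × 13305 = 1130.9 mm.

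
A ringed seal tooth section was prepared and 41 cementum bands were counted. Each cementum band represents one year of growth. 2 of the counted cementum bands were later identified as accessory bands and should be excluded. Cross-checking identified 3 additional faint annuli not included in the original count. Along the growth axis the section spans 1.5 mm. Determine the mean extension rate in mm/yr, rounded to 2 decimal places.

0.04 mm/yr

After corrections the count is 41 − 2 + 3 = 42 cementum bands.
Mean rate = 1.5 mm / 42 years ≈ 0.04 mm/yr.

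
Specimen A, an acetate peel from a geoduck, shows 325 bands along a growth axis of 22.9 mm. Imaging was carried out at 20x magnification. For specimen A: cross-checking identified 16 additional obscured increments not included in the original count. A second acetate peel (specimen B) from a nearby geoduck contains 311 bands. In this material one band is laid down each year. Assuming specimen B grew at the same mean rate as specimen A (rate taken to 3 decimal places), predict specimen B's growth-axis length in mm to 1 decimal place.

Specimen A: correcting the raw count gives 325 + 16 = 341 true bands.
A: Mean rate = 22.9 mm / 341 years ≈ 0.067 mm per year.
For B, 0.067 mm/year × 311 years = 20.8 mm.

20.8 mm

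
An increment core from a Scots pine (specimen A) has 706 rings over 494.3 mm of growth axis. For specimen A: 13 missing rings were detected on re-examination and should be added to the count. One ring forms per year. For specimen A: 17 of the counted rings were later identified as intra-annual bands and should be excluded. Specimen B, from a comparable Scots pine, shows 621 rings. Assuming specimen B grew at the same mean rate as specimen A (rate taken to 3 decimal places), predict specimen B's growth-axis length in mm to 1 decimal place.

Specimen A: correcting the raw count gives 706 − 17 + 13 = 702 true rings.
A: Extension rate ≈ 494.3 / 702 = 0.704 mm per year.
B's length ≈ 0.704 × 621 = 437.2 mm.

437.2 mm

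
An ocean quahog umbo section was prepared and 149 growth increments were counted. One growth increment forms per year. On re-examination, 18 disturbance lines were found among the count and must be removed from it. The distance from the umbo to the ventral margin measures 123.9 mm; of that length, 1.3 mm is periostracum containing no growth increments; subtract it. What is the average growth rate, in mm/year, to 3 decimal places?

0.936 mm/year

Correcting the raw count gives 149 − 18 = 131 true growth increments.
Removing the 1.3 mm offcut leaves 123.9 − 1.3 = 122.6 mm.
Extension rate ≈ 122.6 / 131 = 0.936 mm/year.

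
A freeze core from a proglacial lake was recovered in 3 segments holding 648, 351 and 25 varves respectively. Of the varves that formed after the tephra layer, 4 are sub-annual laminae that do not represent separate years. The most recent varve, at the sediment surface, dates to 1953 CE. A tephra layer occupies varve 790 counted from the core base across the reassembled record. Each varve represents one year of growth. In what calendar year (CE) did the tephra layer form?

Total varves = 648 + 351 + 25 = 1024.
The tephra layer sits at varve 790 from the core base, so 1024 − 790 = 234 varves formed after it.
234 − 4 false = 230 true varves after the tephra layer.
Counting back 230 years from 1953 CE places the tephra layer in 1953 − 230 = 1723 CE.

1723 CE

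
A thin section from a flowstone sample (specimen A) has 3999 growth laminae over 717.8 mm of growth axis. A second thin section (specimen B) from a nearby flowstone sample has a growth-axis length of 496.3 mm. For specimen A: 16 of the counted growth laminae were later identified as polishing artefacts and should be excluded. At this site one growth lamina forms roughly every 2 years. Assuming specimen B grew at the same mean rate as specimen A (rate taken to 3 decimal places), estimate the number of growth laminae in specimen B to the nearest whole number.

Specimen A: true growth lamina count = 3999 − 16 = 3983.
Specimen A: at 2 years per growth lamina, 3983 × 2 = 7966 years.
A: Extension rate ≈ 717.8 / 7966 = 0.090 mm per year.
Specimen B: 496.3 mm / 0.090 mm per year = 5514.44 years; at 2 years per growth lamina that is 5514.44 / 2 ≈ 2757 growth laminae.

2757 growth laminae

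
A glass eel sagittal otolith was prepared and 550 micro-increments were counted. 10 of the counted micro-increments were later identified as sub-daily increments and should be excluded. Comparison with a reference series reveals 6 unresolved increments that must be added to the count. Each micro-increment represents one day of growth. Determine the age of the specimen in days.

546 days

Adjusted count: 550 − 10 + 6 = 546 micro-increments.
With a one-to-one micro-increment periodicity this is 546 days.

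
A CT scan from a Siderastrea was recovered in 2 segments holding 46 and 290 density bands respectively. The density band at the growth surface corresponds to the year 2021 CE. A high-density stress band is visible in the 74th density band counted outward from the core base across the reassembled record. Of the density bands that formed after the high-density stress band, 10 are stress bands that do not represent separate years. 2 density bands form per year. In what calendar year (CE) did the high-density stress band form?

Total density bands = 46 + 290 = 336.
336 − 74 = 262 density bands lie beyond the high-density stress band toward the growth surface.
Excluding 10 false density bands: 262 − 10 = 252.
Dividing by 2 density bands per year: 252 / 2 = 126 years.
Counting back 126 years from 2021 CE places the high-density stress band in 2021 − 126 = 1895 CE.

1895 CE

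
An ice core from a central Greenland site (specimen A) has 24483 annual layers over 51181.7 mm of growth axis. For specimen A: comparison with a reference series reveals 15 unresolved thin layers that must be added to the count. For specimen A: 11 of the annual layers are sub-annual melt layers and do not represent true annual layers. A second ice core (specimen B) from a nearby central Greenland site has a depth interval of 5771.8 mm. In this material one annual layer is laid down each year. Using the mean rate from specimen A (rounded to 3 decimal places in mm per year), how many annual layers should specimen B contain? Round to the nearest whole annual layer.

Specimen A: true annual layer count = 24483 − 11 + 15 = 24487.
A: 51181.7 mm over 24487 years gives 51181.7 / 24487 ≈ 2.090 mm/year.
B spans 5771.8 / 2.090 = 2761.63 years ≈ 2762 annual layers.

2762 annual layers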